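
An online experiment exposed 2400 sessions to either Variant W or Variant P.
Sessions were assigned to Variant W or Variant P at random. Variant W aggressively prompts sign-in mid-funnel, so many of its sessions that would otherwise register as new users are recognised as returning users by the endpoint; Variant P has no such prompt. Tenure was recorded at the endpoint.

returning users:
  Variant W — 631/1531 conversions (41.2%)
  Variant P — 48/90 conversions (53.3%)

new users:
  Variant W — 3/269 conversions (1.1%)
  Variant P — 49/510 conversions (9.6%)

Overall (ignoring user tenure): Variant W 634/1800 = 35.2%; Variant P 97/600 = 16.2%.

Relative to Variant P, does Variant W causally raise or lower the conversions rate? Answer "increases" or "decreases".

User tenure is recorded after the variant and is itself shifted by it — it sits on the causal path from variant to outcome. Conditioning on a mediator would strip out part of the effect we want; the pooled comparison gives the total causal effect.
Pooled: Variant W 35.2% vs Variant P 16.2%; Variant W is higher overall.

increases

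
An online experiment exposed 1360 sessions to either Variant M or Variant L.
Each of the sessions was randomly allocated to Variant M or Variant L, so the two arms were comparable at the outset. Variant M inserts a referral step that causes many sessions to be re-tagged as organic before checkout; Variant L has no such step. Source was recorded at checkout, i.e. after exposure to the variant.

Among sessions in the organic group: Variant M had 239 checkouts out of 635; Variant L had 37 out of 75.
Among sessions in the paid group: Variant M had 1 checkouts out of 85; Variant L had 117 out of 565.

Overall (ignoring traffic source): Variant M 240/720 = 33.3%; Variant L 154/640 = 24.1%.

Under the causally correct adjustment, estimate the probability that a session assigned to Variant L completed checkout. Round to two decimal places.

Traffic source is recorded after the variant and is itself shifted by it — it sits on the causal path from variant to outcome. Conditioning on a mediator would strip out part of the effect we want; the pooled comparison gives the total causal effect.
So P(outcome | do(Variant L)) is just the pooled rate for Variant L: 154/640 = 0.241.

0.24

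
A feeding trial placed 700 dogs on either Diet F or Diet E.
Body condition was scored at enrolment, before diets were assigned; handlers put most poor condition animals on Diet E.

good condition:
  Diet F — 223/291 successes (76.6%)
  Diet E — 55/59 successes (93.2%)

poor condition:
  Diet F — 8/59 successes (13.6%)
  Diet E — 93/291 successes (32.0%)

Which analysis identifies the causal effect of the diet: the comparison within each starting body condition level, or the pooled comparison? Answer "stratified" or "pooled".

Within every starting body condition level Diet E has the higher rate, yet pooled Diet F does — Simpson's reversal.
Nothing the diet does changes starting body condition; the imbalance is an allocation artefact. With starting body condition also predicting the outcome, the pooled figure is confounded, and the within-stratum comparison is the causal one.
Within each level — good condition: 76.6% vs 93.2%; poor condition: 13.6% vs 32.0% — Diet E is higher every time.

stratified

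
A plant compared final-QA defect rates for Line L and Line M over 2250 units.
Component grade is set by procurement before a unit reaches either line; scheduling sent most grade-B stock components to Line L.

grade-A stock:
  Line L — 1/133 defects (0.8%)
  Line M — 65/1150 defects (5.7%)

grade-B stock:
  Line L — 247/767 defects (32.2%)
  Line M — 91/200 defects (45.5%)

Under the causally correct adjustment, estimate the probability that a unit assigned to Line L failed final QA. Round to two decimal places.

0.14

The component grade-specific comparison favours Line L throughout, but the pooled figures favour Line M. The question is whether to condition on component grade.
Nothing the line does changes component grade; the imbalance is an allocation artefact. With component grade also predicting the outcome, the pooled figure is confounded, and the within-stratum comparison is the causal one.
Standardising Line L to the population component grade mix: 0.570·1/133 + 0.430·247/767 = 0.143.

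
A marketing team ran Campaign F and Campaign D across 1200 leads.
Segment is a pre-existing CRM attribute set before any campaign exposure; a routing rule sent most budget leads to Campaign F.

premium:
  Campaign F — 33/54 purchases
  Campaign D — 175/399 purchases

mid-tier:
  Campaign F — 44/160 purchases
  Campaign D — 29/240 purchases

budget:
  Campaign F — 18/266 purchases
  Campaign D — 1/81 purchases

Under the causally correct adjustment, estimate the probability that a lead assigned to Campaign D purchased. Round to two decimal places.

Campaign F is higher inside every customer segment stratum but Campaign D is higher in aggregate. Whether to stratify depends on how customer segment relates to the campaign.
Customer segment satisfies the back-door criterion: it is not a descendant of the campaign, and it blocks the spurious path from campaign to outcome. Adjusting for it (i.e., using the within-customer segment rates) gives the causal effect.
Standardising Campaign D to the population customer segment mix: 0.378·175/399 + 0.333·29/240 + 0.289·1/81 = 0.209.

0.21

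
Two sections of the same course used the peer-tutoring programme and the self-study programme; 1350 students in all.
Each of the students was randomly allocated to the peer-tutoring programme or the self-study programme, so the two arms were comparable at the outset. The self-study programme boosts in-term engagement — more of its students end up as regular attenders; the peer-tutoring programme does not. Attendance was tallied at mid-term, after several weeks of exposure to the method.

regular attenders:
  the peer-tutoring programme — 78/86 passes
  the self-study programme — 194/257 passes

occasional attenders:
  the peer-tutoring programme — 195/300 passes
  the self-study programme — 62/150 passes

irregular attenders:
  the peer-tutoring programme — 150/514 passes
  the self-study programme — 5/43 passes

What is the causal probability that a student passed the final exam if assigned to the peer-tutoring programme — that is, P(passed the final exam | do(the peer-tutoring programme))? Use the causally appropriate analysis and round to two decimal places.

Mid-term attendance is downstream of the teaching method. One should not condition on a consequence of treatment, so the overall rates are the right comparison.
So P(outcome | do(the peer-tutoring programme)) is just the pooled rate for the peer-tutoring programme: 423/900 = 0.470.

0.47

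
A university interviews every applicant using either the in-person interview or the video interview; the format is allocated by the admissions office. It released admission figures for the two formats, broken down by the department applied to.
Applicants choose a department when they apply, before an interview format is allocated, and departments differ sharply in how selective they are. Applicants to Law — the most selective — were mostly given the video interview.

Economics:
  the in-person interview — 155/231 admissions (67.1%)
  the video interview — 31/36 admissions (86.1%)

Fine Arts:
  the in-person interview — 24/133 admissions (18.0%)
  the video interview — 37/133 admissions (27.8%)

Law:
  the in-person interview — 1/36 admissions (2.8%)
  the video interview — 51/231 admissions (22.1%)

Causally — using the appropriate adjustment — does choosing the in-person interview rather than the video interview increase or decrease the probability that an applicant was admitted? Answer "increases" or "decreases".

Here department is a common cause — it drives both which interview format a case falls under and the outcome. The crude comparison mixes populations; the stratum-specific rates are the causally relevant ones.
Within each level — Economics: 67.1% vs 86.1%; Fine Arts: 18.0% vs 27.8%; Law: 2.8% vs 22.1% — the video interview is higher every time.

decreases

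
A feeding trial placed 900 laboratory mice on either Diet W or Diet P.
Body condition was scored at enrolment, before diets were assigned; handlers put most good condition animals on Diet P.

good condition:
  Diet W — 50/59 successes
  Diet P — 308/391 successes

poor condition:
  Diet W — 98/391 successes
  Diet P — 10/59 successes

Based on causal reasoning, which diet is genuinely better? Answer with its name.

Diet W

Since starting body condition is a pre-existing factor (not a product of the diet) and it affects the outcome on its own, it is a confounder. The stratified rates, not the pooled rate, identify the causal effect.
Within each level — good condition: 84.7% vs 78.8%; poor condition: 25.1% vs 16.9% — Diet W is higher every time.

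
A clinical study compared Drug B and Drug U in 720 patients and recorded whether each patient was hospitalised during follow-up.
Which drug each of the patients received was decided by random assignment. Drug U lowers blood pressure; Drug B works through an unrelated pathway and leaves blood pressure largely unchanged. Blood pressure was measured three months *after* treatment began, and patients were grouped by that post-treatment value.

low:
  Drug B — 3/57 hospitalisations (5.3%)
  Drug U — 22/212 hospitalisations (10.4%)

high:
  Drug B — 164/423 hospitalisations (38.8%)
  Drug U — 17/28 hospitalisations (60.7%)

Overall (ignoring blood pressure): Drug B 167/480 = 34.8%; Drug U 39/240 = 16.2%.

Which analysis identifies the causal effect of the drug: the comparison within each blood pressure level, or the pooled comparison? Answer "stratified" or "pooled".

pooled

Within every blood pressure level Drug B has the lower rate, yet pooled Drug U does — Simpson's reversal.
Blood pressure is downstream of the drug. One should not condition on a consequence of treatment, so the overall rates are the right comparison.
Pooled: Drug B 34.8% vs Drug U 16.2%; Drug U is lower overall.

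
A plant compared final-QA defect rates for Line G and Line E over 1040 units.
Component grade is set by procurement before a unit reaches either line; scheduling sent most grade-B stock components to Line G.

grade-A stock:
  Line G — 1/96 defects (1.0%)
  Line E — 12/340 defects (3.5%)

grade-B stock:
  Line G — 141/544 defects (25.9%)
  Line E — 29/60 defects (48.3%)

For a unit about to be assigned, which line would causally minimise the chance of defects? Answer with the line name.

Line G

Line G is lower inside every component grade stratum but Line E is lower in aggregate. Whether to stratify depends on how component grade relates to the line.
Component grade is set before the line has any effect — it is not caused by the line — and it independently drives the outcome. That makes it a confounder, so the causal comparison is within component grade levels.
Within each level — grade-A stock: 1.0% vs 3.5%; grade-B stock: 25.9% vs 48.3% — Line G is lower every time.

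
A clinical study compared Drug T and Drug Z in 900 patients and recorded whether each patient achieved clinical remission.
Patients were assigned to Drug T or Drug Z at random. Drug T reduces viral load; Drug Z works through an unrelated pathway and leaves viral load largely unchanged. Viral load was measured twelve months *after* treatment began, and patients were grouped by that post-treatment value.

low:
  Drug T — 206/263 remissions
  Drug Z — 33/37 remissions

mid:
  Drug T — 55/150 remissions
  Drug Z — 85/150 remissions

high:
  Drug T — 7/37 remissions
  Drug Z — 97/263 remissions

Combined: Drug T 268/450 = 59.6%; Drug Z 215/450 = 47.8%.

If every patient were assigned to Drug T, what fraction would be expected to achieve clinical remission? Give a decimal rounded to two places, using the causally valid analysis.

0.60

Viral load here is a post-treatment variable shaped by the drug; conditioning on it would introduce bias rather than remove it. The overall comparison is the causal one.
So P(outcome | do(Drug T)) is just the pooled rate for Drug T: 268/450 = 0.596.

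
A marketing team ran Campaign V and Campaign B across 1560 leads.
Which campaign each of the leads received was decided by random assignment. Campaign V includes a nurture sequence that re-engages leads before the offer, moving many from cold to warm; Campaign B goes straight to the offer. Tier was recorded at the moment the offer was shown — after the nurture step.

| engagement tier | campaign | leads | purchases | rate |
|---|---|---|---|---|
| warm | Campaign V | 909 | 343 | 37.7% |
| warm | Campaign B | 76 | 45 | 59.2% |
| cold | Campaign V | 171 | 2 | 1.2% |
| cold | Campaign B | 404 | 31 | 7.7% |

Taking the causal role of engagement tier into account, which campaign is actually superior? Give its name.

Campaign V

Because the campaign influences engagement tier, engagement tier is a post-treatment mediator, not a confounder. Stratifying on it would bias the estimate; the causal effect is the crude pooled difference.
Pooled: Campaign V 31.9% vs Campaign B 15.8%; Campaign V is higher overall.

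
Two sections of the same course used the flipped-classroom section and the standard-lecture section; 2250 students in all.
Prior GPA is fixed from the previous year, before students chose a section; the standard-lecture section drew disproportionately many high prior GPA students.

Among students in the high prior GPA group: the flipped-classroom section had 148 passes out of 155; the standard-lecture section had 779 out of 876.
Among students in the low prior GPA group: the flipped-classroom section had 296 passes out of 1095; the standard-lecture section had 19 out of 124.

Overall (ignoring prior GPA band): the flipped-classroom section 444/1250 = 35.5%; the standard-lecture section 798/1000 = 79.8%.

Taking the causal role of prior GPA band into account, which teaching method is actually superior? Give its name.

the flipped-classroom section

the flipped-classroom section is higher inside every prior GPA band stratum but the standard-lecture section is higher in aggregate. Whether to stratify depends on how prior GPA band relates to the teaching method.
Since prior GPA band is a pre-existing factor (not a product of the teaching method) and it affects the outcome on its own, it is a confounder. The stratified rates, not the pooled rate, identify the causal effect.
Within each level — high prior GPA: 95.5% vs 88.9%; low prior GPA: 27.0% vs 15.3% — the flipped-classroom section is higher every time.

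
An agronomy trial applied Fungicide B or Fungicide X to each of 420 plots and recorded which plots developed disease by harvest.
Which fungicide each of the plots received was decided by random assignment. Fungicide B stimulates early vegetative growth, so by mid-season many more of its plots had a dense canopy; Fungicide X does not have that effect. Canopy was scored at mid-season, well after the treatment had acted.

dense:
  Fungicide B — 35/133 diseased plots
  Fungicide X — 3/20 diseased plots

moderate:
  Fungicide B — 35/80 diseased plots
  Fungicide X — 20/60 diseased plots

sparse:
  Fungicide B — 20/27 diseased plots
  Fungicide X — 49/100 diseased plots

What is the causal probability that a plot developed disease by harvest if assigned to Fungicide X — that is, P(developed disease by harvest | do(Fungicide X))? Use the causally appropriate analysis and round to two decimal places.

Mid-season canopy is recorded after the fungicide and is itself shifted by it — it sits on the causal path from fungicide to outcome. Conditioning on a mediator would strip out part of the effect we want; the pooled comparison gives the total causal effect.
So P(outcome | do(Fungicide X)) is just the pooled rate for Fungicide X: 72/180 = 0.400.

0.40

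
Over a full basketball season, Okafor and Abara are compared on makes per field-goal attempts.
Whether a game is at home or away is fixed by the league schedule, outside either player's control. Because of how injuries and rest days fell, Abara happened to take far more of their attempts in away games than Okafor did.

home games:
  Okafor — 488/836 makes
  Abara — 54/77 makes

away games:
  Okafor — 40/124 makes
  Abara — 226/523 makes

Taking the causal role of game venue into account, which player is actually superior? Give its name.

Abara

Game venue is set before the player has any effect — it is not caused by the player — and it independently drives the outcome. That makes it a confounder, so the causal comparison is within game venue levels.
Within each level — home games: 58.4% vs 70.1%; away games: 32.3% vs 43.2% — Abara is higher every time.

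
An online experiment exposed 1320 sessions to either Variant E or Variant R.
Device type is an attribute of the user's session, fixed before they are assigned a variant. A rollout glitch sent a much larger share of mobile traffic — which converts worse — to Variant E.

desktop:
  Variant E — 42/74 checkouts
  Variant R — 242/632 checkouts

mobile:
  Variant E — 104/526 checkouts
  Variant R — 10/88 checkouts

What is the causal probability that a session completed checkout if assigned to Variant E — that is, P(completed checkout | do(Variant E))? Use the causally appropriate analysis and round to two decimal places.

The stratified and pooled comparisons disagree (Variant E wins within each device type; Variant R wins overall), so the answer turns on the causal role of device type.
Since device type is a pre-existing factor (not a product of the variant) and it affects the outcome on its own, it is a confounder. The stratified rates, not the pooled rate, identify the causal effect.
Standardising Variant E to the population device type mix: 0.535·42/74 + 0.465·104/526 = 0.396.

0.40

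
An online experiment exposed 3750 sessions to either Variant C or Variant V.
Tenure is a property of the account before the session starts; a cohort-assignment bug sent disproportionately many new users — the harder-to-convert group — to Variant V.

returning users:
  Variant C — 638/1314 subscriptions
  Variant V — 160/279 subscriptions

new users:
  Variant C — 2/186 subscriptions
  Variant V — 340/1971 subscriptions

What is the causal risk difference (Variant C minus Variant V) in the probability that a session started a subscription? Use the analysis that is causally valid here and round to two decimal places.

-0.13

User tenure is set before the variant has any effect — it is not caused by the variant — and it independently drives the outcome. That makes it a confounder, so the causal comparison is within user tenure levels.
Adjusting over the population distribution of user tenure: 0.425·(0.486−0.573) + 0.575·(0.011−0.173) = -0.130.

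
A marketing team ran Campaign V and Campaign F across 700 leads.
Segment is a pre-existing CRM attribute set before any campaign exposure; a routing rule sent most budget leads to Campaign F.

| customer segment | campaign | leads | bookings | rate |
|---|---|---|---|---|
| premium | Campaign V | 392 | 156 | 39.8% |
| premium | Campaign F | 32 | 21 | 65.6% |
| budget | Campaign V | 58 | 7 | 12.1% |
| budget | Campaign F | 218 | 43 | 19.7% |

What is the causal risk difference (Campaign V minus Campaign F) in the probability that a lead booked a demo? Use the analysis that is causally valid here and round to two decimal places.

-0.19

The imbalance in customer segment arose from how leads were allocated, not from anything the campaign did; and customer segment independently affects the outcome. The pooled gap is confounded — condition on customer segment.
Adjusting over the population distribution of customer segment: 0.606·(0.398−0.656) + 0.394·(0.121−0.197) = -0.187.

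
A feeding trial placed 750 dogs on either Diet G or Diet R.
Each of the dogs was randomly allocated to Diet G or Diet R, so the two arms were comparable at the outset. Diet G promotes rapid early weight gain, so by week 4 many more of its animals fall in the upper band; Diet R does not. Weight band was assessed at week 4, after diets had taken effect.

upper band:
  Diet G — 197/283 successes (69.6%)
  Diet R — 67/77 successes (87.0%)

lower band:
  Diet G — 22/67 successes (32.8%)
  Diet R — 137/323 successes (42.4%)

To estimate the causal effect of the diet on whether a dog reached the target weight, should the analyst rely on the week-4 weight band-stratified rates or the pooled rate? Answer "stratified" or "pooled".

pooled

Diet R is higher inside every week-4 weight band stratum but Diet G is higher in aggregate. Whether to stratify depends on how week-4 weight band relates to the diet.
The distribution of week-4 weight band is itself part of what the diet does — it is an intermediate outcome. Holding it fixed would remove that part of the effect; the total effect is the pooled difference.
Pooled: Diet G 62.6% vs Diet R 51.0%; Diet G is higher overall.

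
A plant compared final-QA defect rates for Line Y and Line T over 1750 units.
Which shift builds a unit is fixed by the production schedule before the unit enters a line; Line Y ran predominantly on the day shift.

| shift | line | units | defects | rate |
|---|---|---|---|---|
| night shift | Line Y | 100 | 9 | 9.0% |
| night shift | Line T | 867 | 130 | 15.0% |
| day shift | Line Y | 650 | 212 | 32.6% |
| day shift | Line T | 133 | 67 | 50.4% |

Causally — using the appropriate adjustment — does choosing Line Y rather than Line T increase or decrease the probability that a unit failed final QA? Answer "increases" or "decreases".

decreases

Nothing the line does changes shift; the imbalance is an allocation artefact. With shift also predicting the outcome, the pooled figure is confounded, and the within-stratum comparison is the causal one.
Within each level — night shift: 9.0% vs 15.0%; day shift: 32.6% vs 50.4% — Line Y is lower every time.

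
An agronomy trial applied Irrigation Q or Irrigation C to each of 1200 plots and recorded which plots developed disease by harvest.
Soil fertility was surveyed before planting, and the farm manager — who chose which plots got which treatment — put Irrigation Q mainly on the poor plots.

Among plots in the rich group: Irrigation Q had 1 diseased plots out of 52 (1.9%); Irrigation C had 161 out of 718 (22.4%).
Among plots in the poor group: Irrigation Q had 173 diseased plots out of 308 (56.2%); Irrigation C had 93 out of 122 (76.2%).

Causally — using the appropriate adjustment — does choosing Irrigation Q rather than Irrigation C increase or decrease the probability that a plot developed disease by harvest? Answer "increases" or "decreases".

The soil fertility-specific comparison favours Irrigation Q throughout, but the pooled figures favour Irrigation C. The question is whether to condition on soil fertility.
Nothing the irrigation does changes soil fertility; the imbalance is an allocation artefact. With soil fertility also predicting the outcome, the pooled figure is confounded, and the within-stratum comparison is the causal one.
Within each level — rich: 1.9% vs 22.4%; poor: 56.2% vs 76.2% — Irrigation Q is lower every time.

decreases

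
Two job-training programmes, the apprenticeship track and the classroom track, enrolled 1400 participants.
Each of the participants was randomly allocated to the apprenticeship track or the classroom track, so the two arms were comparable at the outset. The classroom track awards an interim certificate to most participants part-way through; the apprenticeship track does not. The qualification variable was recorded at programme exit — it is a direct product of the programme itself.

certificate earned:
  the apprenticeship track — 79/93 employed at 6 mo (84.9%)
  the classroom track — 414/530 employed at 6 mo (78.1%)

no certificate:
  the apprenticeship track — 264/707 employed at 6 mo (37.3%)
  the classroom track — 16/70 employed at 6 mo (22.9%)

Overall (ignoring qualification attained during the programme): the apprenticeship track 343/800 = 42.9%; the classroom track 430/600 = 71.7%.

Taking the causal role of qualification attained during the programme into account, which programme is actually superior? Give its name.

the apprenticeship track is higher inside every qualification attained during the programme stratum but the classroom track is higher in aggregate. Whether to stratify depends on how qualification attained during the programme relates to the programme.
Because the programme influences qualification attained during the programme, qualification attained during the programme is a post-treatment mediator, not a confounder. Stratifying on it would bias the estimate; the causal effect is the crude pooled difference.
Pooled: the apprenticeship track 42.9% vs the classroom track 71.7%; the classroom track is higher overall.

the classroom track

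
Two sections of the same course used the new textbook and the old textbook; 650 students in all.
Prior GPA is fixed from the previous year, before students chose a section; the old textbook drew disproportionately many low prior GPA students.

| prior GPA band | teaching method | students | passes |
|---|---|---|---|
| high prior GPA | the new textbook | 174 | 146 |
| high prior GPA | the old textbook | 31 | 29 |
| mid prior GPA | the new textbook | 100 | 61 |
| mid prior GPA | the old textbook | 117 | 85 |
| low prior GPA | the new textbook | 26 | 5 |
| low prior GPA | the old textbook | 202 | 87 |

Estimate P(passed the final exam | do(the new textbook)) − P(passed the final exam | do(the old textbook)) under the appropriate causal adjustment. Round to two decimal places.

Prior GPA band satisfies the back-door criterion: it is not a descendant of the teaching method, and it blocks the spurious path from teaching method to outcome. Adjusting for it (i.e., using the within-prior GPA band rates) gives the causal effect.
Adjusting over the population distribution of prior GPA band: 0.315·(0.839−0.935) + 0.334·(0.610−0.726) + 0.351·(0.192−0.431) = -0.153.

-0.15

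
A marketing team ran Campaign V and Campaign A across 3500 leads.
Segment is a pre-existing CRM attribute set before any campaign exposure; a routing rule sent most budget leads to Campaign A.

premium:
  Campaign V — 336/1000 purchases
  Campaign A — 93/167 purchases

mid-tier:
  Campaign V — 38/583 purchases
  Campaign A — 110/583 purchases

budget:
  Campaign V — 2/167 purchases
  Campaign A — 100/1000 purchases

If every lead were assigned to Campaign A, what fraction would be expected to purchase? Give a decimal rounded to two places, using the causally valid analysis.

0.28

Within every customer segment level Campaign A has the higher rate, yet pooled Campaign V does — Simpson's reversal.
Customer segment differs across campaigns for reasons unrelated to any effect of the campaign itself, and it separately predicts the outcome — a classic confounder. We must compare within customer segment levels.
Standardising Campaign A to the population customer segment mix: 0.333·93/167 + 0.333·110/583 + 0.333·100/1000 = 0.282.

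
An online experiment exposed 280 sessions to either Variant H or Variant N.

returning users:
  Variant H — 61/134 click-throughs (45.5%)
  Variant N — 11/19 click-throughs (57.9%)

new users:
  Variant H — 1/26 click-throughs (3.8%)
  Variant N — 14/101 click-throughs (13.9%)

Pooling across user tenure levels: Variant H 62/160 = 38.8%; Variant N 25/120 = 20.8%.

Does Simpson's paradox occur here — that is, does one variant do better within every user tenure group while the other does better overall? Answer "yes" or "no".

yes

Within each user tenure level (returning users 45.5% vs 57.9%; new users 3.8% vs 13.9%), Variant N has the higher rate every time. Pooled: 38.8% vs 20.8% — Variant H has the higher rate overall. The two comparisons disagree.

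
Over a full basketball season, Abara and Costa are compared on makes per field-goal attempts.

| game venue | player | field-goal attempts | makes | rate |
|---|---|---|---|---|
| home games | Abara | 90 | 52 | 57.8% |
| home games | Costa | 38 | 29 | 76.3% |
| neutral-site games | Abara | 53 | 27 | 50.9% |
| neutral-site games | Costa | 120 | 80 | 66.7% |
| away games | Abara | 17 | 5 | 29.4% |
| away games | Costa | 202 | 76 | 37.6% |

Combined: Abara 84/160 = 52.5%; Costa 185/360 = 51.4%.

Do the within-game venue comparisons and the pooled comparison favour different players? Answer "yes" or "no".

yes

Within each game venue level (home games 57.8% vs 76.3%; neutral-site games 50.9% vs 66.7%; away games 29.4% vs 37.6%), Costa has the higher rate every time. Pooled: 52.5% vs 51.4% — Abara has the higher rate overall. The two comparisons disagree.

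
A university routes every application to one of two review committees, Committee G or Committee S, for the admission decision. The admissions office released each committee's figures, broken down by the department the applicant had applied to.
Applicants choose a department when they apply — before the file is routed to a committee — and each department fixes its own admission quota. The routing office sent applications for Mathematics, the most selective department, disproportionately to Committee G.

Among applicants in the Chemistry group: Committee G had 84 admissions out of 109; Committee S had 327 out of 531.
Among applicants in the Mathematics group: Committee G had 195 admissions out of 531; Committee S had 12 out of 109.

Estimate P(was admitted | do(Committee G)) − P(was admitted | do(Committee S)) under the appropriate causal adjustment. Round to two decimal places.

+0.21

Department differs across review committees for reasons unrelated to any effect of the review committee itself, and it separately predicts the outcome — a classic confounder. We must compare within department levels.
Adjusting over the population distribution of department: 0.500·(0.771−0.616) + 0.500·(0.367−0.110) = +0.206.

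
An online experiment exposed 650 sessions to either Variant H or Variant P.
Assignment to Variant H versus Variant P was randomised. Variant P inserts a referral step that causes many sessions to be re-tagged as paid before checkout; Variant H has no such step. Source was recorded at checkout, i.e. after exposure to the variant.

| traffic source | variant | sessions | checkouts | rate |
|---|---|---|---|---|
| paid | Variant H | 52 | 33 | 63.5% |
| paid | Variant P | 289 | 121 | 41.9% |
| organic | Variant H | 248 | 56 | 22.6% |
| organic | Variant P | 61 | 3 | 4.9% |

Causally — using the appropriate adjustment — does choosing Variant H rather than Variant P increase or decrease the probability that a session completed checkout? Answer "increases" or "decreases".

decreases

The traffic source-specific comparison favours Variant H throughout, but the pooled figures favour Variant P. The question is whether to condition on traffic source.
Traffic source here is a post-treatment variable shaped by the variant; conditioning on it would introduce bias rather than remove it. The overall comparison is the causal one.
Pooled: Variant H 29.7% vs Variant P 35.4%; Variant P is higher overall.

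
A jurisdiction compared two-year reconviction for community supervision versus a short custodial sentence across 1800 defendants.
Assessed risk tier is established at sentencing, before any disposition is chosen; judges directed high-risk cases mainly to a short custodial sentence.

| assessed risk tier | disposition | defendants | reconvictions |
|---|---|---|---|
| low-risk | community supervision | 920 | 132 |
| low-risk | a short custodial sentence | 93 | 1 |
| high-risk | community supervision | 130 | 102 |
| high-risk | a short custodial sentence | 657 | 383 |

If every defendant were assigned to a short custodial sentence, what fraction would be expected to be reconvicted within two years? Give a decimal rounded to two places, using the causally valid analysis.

Nothing the disposition does changes assessed risk tier; the imbalance is an allocation artefact. With assessed risk tier also predicting the outcome, the pooled figure is confounded, and the within-stratum comparison is the causal one.
Standardising a short custodial sentence to the population assessed risk tier mix: 0.563·1/93 + 0.437·383/657 = 0.261.

0.26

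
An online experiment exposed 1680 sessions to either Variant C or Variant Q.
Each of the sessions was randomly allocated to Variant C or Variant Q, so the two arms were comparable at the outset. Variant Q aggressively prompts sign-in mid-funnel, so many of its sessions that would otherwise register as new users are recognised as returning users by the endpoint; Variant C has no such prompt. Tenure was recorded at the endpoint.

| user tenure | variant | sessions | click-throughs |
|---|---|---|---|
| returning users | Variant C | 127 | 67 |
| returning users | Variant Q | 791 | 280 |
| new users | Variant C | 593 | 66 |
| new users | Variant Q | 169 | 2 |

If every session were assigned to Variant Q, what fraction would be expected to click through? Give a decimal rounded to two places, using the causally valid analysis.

0.29

The stratified and pooled comparisons disagree (Variant C wins within each user tenure; Variant Q wins overall), so the answer turns on the causal role of user tenure.
Stratifying would compare variants among sessions the variants themselves sorted into user tenure groups — a form of selection on an intermediate. The unconditioned pooled rates give the total causal effect.
So P(outcome | do(Variant Q)) is just the pooled rate for Variant Q: 282/960 = 0.294.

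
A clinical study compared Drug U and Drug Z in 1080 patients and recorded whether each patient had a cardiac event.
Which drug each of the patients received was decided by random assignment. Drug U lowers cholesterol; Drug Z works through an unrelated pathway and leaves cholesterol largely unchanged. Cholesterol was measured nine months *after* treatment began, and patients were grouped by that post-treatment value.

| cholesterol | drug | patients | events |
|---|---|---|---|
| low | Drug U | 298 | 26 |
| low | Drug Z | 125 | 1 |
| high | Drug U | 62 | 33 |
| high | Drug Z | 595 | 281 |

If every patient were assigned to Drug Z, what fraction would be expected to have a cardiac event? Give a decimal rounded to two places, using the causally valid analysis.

0.39

Cholesterol lies on the pathway drug → cholesterol → outcome, so adjusting for it blocks the indirect effect. For the total causal effect of drug, use the unadjusted pooled rates.
So P(outcome | do(Drug Z)) is just the pooled rate for Drug Z: 282/720 = 0.392.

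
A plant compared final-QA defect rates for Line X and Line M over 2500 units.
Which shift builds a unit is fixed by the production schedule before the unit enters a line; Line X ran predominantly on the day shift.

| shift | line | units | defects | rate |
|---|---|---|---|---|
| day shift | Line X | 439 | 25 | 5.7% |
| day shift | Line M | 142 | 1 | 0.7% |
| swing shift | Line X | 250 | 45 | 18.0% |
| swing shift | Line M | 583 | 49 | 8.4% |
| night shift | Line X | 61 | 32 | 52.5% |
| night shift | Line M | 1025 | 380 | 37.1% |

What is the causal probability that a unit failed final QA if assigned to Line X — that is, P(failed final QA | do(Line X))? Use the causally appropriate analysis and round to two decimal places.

Shift is set before the line has any effect — it is not caused by the line — and it independently drives the outcome. That makes it a confounder, so the causal comparison is within shift levels.
Standardising Line X to the population shift mix: 0.232·25/439 + 0.333·45/250 + 0.434·32/61 = 0.301.

0.30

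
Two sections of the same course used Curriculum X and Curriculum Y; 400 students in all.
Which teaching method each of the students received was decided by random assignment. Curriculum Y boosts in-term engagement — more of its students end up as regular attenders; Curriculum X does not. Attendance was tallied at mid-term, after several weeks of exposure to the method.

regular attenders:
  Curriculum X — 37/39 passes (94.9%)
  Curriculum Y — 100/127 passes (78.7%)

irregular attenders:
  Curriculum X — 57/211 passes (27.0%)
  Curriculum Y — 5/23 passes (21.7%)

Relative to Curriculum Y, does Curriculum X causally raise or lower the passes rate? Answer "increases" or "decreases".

decreases

The distribution of mid-term attendance is itself part of what the teaching method does — it is an intermediate outcome. Holding it fixed would remove that part of the effect; the total effect is the pooled difference.
Pooled: Curriculum X 37.6% vs Curriculum Y 70.0%; Curriculum Y is higher overall.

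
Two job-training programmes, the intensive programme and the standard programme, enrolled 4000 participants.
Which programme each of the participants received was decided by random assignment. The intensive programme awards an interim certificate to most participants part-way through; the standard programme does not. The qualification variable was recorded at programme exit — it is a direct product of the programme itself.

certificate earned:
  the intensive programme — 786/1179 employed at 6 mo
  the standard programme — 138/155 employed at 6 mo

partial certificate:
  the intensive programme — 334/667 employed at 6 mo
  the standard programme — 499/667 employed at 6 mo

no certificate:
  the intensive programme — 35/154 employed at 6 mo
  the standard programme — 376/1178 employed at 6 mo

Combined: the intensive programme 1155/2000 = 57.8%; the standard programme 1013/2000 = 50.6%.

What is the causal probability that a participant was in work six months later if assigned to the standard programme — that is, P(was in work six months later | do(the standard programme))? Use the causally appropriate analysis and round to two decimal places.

the standard programme is higher inside every qualification attained during the programme stratum but the intensive programme is higher in aggregate. Whether to stratify depends on how qualification attained during the programme relates to the programme.
Because the programme influences qualification attained during the programme, qualification attained during the programme is a post-treatment mediator, not a confounder. Stratifying on it would bias the estimate; the causal effect is the crude pooled difference.
So P(outcome | do(the standard programme)) is just the pooled rate for the standard programme: 1013/2000 = 0.506.

0.51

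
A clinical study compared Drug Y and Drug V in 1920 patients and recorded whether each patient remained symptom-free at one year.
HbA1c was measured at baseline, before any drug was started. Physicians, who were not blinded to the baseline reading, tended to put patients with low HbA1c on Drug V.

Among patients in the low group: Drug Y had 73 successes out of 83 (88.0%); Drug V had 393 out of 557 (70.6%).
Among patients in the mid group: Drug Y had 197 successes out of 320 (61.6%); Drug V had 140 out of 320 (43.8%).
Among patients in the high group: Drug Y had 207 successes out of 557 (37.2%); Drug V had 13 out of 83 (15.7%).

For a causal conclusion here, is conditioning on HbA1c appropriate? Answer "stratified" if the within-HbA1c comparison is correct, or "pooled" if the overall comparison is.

stratified

Here HbA1c is a common cause — it drives both which drug a case falls under and the outcome. The crude comparison mixes populations; the stratum-specific rates are the causally relevant ones.
Within each level — low: 88.0% vs 70.6%; mid: 61.6% vs 43.8%; high: 37.2% vs 15.7% — Drug Y is higher every time.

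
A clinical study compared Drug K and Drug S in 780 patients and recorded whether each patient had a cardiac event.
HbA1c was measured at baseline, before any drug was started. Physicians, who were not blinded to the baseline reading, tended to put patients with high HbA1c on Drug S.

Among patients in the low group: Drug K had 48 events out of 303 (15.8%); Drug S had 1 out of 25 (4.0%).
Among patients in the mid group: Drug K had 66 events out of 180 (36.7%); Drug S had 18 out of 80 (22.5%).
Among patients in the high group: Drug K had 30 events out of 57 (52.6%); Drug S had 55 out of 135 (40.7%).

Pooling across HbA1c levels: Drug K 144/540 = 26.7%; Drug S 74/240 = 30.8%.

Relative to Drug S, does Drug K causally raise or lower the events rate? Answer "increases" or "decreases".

The stratified and pooled comparisons disagree (Drug S wins within each HbA1c; Drug K wins overall), so the answer turns on the causal role of HbA1c.
The imbalance in HbA1c arose from how patients were allocated, not from anything the drug did; and HbA1c independently affects the outcome. The pooled gap is confounded — condition on HbA1c.
Within each level — low: 15.8% vs 4.0%; mid: 36.7% vs 22.5%; high: 52.6% vs 40.7% — Drug S is lower every time.

increases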